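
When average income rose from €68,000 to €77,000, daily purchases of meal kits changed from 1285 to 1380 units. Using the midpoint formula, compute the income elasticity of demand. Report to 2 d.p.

ΔQ = 95, ΔI = 9000. Midpoints: Ī = 72,500, Q̄ = 1332.5.
ε_I = (ΔQ/ΔI)(Ī/Q̄) = (95/9000)(72500/1332.5).
ε_I > 0, so the good is normal.

0.57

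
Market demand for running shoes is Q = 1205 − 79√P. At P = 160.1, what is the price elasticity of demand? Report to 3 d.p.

-2.433

At P = 160.1, Q = 205.408.
dQ/dP = −79/(2√P) = -3.122.
ε = (dQ/dP)(P/Q) = (-3.122)(160.1/205.408).
|ε| > 1, so demand is elastic at this price.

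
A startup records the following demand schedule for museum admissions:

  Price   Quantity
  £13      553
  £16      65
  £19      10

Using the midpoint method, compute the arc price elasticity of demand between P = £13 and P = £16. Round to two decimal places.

At P = 13, Q = 553; at P = 16, Q = 65.
ΔQ = -488, ΔP = 3. Midpoints: P̄ = 14.50, Q̄ = 309.0.
ε = (ΔQ/ΔP)(P̄/Q̄) = (-488/3)(14.50/309.0).

-7.63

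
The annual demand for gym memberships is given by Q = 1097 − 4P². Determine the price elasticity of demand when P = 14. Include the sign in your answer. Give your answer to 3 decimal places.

-5.010

At P = 14, Q = 313.
dQ/dP = −8P = -112.
ε = (dQ/dP)(P/Q) = (-112)(14/313).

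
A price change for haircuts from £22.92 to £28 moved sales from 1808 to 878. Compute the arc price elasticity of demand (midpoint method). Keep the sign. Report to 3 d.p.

ΔQ = 878 − 1808 = -930; ΔP = 28 − 22.92 = 5.08.
Midpoints: P̄ = 25.46, Q̄ = 1343.0.
ε = (ΔQ/ΔP)(P̄/Q̄) = (-930/5.08)(25.46/1343.0).

-3.471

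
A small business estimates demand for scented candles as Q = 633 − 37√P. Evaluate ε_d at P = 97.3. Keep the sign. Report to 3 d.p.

At P = 97.3, Q = 268.029.
dQ/dP = −37/(2√P) = -1.875.
ε = (dQ/dP)(P/Q) = (-1.875)(97.3/268.029).

-0.681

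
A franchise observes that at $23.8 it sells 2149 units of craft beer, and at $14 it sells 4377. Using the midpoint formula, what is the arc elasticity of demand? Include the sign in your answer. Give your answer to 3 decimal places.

-1.317

ΔQ = 4377 − 2149 = 2228; ΔP = 14 − 23.8 = -9.8.
Midpoints: P̄ = 18.90, Q̄ = 3263.0.
ε = (ΔQ/ΔP)(P̄/Q̄) = (2228/-9.8)(18.90/3263.0).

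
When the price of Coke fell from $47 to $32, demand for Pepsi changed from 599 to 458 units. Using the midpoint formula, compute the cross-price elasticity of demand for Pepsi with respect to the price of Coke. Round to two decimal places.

0.70

ΔQ_x = 458 − 599 = -141; ΔP_y = 32 − 47 = -15.
Midpoints: P̄_y = 39.50, Q̄_x = 528.5.
ε_xy = (ΔQ_x/ΔP_y)(P̄_y/Q̄_x) = (-141/-15)(39.50/528.5).
ε_xy > 0, so the goods are substitutes.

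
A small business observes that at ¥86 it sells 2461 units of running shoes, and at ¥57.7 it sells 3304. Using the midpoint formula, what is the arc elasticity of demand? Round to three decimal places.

ΔQ = 3304 − 2461 = 843; ΔP = 57.7 − 86 = -28.3.
Midpoints: P̄ = 71.85, Q̄ = 2882.5.
ε = (ΔQ/ΔP)(P̄/Q̄) = (843/-28.3)(71.85/2882.5).

-0.743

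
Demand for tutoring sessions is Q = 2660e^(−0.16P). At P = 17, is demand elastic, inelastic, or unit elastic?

Q = 175.227, dQ/dP = -28.036.
ε = (dQ/dP)(P/Q) ≈ -2.720.
|ε| = 2.72 > 1.

elastic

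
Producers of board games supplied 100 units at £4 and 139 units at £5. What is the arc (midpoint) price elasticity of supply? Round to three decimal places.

1.469

ΔQ = 139 − 100 = 39; ΔP = 5 − 4 = 1.
Midpoints: P̄ = 4.50, Q̄ = 119.5.
ε_s = (ΔQ/ΔP)(P̄/Q̄) = (39/1)(4.50/119.5).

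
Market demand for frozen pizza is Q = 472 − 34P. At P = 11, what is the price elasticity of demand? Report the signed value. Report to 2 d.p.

-3.82

At P = 11, Q = 98.
dQ/dP = −34.
ε = (dQ/dP)(P/Q) = (-34)(11/98).
|ε| > 1, so demand is elastic at this price.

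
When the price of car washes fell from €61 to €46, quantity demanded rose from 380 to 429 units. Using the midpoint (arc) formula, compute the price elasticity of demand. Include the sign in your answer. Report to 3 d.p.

-0.432

ΔQ = 429 − 380 = 49; ΔP = 46 − 61 = -15.
Midpoints: P̄ = 53.50, Q̄ = 404.5.
ε = (ΔQ/ΔP)(P̄/Q̄) = (49/-15)(53.50/404.5).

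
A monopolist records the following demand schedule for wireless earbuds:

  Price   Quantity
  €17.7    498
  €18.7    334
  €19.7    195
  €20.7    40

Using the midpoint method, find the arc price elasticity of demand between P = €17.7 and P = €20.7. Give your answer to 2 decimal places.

At P = 17.7, Q = 498; at P = 20.7, Q = 40.
ΔQ = -458, ΔP = 3.0. Midpoints: P̄ = 19.20, Q̄ = 269.0.
ε = (ΔQ/ΔP)(P̄/Q̄) = (-458/3.0)(19.20/269.0).

-10.90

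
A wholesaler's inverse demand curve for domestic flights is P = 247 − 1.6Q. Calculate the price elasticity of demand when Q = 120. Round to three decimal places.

-0.286

At Q = 120, P = 247 − 1.6(120) = 55.00.
dP/dQ = −1.6, so dQ/dP = 1/(−1.6) = -0.625.
ε = (dQ/dP)(P/Q) = (-0.625)(55.00/120).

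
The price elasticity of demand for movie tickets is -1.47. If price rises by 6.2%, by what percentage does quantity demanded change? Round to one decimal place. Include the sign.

-9.1%

%ΔQ ≈ ε × %ΔP = (-1.47)(6.2%) = -9.11%.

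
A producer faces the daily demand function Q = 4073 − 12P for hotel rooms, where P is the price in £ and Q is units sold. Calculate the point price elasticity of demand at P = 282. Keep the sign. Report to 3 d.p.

At P = 282, Q = 689.
dQ/dP = −12.
ε = (dQ/dP)(P/Q) = (-12)(282/689).

-4.911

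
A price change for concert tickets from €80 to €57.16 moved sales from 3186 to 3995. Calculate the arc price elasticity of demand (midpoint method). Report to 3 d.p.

-0.677

ΔQ = 3995 − 3186 = 809; ΔP = 57.16 − 80 = -22.84.
Midpoints: P̄ = 68.58, Q̄ = 3590.5.
ε = (ΔQ/ΔP)(P̄/Q̄) = (809/-22.84)(68.58/3590.5).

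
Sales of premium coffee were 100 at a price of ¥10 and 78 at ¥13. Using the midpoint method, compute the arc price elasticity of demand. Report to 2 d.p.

ΔQ = 78 − 100 = -22; ΔP = 13 − 10 = 3.
Midpoints: P̄ = 11.50, Q̄ = 89.0.
ε = (ΔQ/ΔP)(P̄/Q̄) = (-22/3)(11.50/89.0).

-0.95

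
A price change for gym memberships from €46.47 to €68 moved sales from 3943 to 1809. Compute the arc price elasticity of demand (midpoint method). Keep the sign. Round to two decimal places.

ΔQ = 1809 − 3943 = -2134; ΔP = 68 − 46.47 = 21.53.
Midpoints: P̄ = 57.23, Q̄ = 2876.0.
ε = (ΔQ/ΔP)(P̄/Q̄) = (-2134/21.53)(57.23/2876.0).

-1.97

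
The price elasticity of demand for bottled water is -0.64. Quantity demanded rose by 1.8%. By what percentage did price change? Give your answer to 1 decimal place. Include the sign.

-2.8%

%ΔP ≈ %ΔQ / ε = (1.8%)/(-0.64) = -2.81%.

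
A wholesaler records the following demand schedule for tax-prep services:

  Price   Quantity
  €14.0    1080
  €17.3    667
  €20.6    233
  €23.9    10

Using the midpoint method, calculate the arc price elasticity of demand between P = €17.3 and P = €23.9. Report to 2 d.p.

At P = 17.3, Q = 667; at P = 23.9, Q = 10.
ΔQ = -657, ΔP = 6.6. Midpoints: P̄ = 20.60, Q̄ = 338.5.
ε = (ΔQ/ΔP)(P̄/Q̄) = (-657/6.6)(20.60/338.5).

-6.06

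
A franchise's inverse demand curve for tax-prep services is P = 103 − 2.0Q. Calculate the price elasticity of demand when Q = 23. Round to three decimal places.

-1.239

At Q = 23, P = 103 − 2.0(23) = 57.00.
dP/dQ = −2.0, so dQ/dP = 1/(−2.0) = -0.500.
ε = (dQ/dP)(P/Q) = (-0.500)(57.00/23).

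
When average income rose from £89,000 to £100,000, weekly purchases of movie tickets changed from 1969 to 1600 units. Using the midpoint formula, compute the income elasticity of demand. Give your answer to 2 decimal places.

-1.78

ΔQ = -369, ΔI = 11000. Midpoints: Ī = 94,500, Q̄ = 1784.5.
ε_I = (ΔQ/ΔI)(Ī/Q̄) = (-369/11000)(94500/1784.5).
ε_I < 0, so the good is inferior.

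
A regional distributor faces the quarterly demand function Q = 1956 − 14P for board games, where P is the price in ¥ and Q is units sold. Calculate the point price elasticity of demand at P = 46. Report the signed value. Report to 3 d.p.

At P = 46, Q = 1312.
dQ/dP = −14.
ε = (dQ/dP)(P/Q) = (-14)(46/1312).

-0.491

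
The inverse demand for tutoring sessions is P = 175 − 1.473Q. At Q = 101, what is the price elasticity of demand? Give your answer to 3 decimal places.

-0.176

At Q = 101, P = 175 − 1.473(101) = 26.23.
dP/dQ = −1.473, so dQ/dP = 1/(−1.473) = -0.679.
ε = (dQ/dP)(P/Q) = (-0.679)(26.23/101).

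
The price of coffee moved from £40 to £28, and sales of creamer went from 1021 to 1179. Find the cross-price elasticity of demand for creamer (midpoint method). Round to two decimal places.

ΔQ_x = 1179 − 1021 = 158; ΔP_y = 28 − 40 = -12.
Midpoints: P̄_y = 34.00, Q̄_x = 1100.0.
ε_xy = (ΔQ_x/ΔP_y)(P̄_y/Q̄_x) = (158/-12)(34.00/1100.0).

-0.41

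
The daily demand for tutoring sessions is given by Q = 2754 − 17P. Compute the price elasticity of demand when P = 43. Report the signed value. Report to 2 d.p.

-0.36

At P = 43, Q = 2023.
dQ/dP = −17.
ε = (dQ/dP)(P/Q) = (-17)(43/2023).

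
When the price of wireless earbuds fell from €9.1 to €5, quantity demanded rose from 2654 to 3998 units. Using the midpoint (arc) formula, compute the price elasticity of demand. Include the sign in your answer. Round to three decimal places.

ΔQ = 3998 − 2654 = 1344; ΔP = 5 − 9.1 = -4.1.
Midpoints: P̄ = 7.05, Q̄ = 3326.0.
ε = (ΔQ/ΔP)(P̄/Q̄) = (1344/-4.1)(7.05/3326.0).

-0.695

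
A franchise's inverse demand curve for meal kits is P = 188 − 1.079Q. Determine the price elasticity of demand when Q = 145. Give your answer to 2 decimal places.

At Q = 145, P = 188 − 1.079(145) = 31.55.
dP/dQ = −1.079, so dQ/dP = 1/(−1.079) = -0.927.
ε = (dQ/dP)(P/Q) = (-0.927)(31.55/145).

-0.20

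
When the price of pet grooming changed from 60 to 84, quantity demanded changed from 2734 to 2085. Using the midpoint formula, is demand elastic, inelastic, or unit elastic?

inelastic

Arc ε ≈ -0.808.
|ε| = 0.81 < 1.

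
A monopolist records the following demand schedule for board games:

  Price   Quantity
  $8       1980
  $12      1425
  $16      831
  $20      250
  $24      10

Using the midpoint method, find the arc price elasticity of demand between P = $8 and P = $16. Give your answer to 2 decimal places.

At P = 8, Q = 1980; at P = 16, Q = 831.
ΔQ = -1149, ΔP = 8. Midpoints: P̄ = 12.00, Q̄ = 1405.5.
ε = (ΔQ/ΔP)(P̄/Q̄) = (-1149/8)(12.00/1405.5).

-1.23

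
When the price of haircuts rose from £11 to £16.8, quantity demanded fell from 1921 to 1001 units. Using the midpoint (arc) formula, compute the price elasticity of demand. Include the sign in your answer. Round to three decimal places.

ΔQ = 1001 − 1921 = -920; ΔP = 16.8 − 11 = 5.8.
Midpoints: P̄ = 13.90, Q̄ = 1461.0.
ε = (ΔQ/ΔP)(P̄/Q̄) = (-920/5.8)(13.90/1461.0).

-1.509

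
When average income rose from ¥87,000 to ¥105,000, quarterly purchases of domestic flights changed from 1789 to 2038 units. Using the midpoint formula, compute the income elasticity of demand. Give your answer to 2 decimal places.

0.69

ΔQ = 249, ΔI = 18000. Midpoints: Ī = 96,000, Q̄ = 1913.5.
ε_I = (ΔQ/ΔI)(Ī/Q̄) = (249/18000)(96000/1913.5).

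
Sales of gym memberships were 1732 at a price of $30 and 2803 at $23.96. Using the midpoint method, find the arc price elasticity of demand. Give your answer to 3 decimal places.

ΔQ = 2803 − 1732 = 1071; ΔP = 23.96 − 30 = -6.04.
Midpoints: P̄ = 26.98, Q̄ = 2267.5.
ε = (ΔQ/ΔP)(P̄/Q̄) = (1071/-6.04)(26.98/2267.5).

-2.110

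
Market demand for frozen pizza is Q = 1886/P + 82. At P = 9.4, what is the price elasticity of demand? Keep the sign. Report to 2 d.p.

-0.71

At P = 9.4, Q = 282.638.
dQ/dP = −1886/P² = -21.344.
ε = (dQ/dP)(P/Q) = (-21.344)(9.4/282.638).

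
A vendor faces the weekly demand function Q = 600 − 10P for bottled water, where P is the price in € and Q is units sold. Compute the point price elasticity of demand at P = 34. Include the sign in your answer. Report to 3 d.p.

At P = 34, Q = 260.
dQ/dP = −10.
ε = (dQ/dP)(P/Q) = (-10)(34/260).
|ε| > 1, so demand is elastic at this price.

-1.308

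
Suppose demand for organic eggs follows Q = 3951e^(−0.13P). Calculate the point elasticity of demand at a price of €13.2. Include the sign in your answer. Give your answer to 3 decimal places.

At P = 13.2, Q = 710.326.
dQ/dP = −0.13·3951e^(−0.13P) = −0.13Q = -92.342.
ε = (dQ/dP)(P/Q) = (-92.342)(13.2/710.326).
|ε| > 1, so demand is elastic at this price.

-1.716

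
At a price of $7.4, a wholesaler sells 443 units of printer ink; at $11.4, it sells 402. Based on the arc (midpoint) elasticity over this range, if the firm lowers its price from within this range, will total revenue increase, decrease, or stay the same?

Arc ε = (-41/4)(9.40/422.5) ≈ -0.228.
|ε| = 0.23 < 1, so demand is inelastic. A price cut therefore reduces total revenue.

decrease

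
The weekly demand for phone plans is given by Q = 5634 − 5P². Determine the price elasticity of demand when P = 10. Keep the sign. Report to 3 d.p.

-0.195

At P = 10, Q = 5134.
dQ/dP = −10P = -100.
ε = (dQ/dP)(P/Q) = (-100)(10/5134).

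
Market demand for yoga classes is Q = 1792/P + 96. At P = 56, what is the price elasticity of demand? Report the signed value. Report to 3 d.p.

At P = 56, Q = 128.
dQ/dP = −1792/P² = -0.571.
ε = (dQ/dP)(P/Q) = (-0.571)(56/128).
|ε| < 1, so demand is inelastic at this price.

-0.250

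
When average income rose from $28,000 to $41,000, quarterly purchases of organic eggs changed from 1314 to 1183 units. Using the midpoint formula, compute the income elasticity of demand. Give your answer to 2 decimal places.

ΔQ = -131, ΔI = 13000. Midpoints: Ī = 34,500, Q̄ = 1248.5.
ε_I = (ΔQ/ΔI)(Ī/Q̄) = (-131/13000)(34500/1248.5).

-0.28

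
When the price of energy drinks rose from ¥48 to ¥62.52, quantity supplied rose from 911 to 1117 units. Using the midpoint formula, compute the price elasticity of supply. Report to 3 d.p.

ΔQ = 1117 − 911 = 206; ΔP = 62.52 − 48 = 14.52.
Midpoints: P̄ = 55.26, Q̄ = 1014.0.
ε_s = (ΔQ/ΔP)(P̄/Q̄) = (206/14.52)(55.26/1014.0).

0.773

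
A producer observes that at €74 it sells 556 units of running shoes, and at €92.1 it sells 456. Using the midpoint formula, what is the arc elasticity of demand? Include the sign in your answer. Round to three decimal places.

ΔQ = 456 − 556 = -100; ΔP = 92.1 − 74 = 18.1.
Midpoints: P̄ = 83.05, Q̄ = 506.0.
ε = (ΔQ/ΔP)(P̄/Q̄) = (-100/18.1)(83.05/506.0).

-0.907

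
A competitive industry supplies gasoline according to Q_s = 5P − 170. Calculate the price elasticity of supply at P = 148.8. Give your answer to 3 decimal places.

At P = 148.8, Q_s = 574.
dQ_s/dP = 5.
ε_s = (dQ_s/dP)(P/Q_s) = (5)(148.8/574).

1.296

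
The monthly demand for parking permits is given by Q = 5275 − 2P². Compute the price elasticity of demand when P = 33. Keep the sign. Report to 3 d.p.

-1.407

At P = 33, Q = 3097.
dQ/dP = −4P = -132.
ε = (dQ/dP)(P/Q) = (-132)(33/3097).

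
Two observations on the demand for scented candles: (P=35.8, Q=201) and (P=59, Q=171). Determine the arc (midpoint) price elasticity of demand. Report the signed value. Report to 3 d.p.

-0.330

ΔQ = 171 − 201 = -30; ΔP = 59 − 35.8 = 23.2.
Midpoints: P̄ = 47.40, Q̄ = 186.0.
ε = (ΔQ/ΔP)(P̄/Q̄) = (-30/23.2)(47.40/186.0).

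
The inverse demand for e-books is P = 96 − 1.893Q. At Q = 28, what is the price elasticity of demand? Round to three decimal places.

At Q = 28, P = 96 − 1.893(28) = 43.00.
dP/dQ = −1.893, so dQ/dP = 1/(−1.893) = -0.528.
ε = (dQ/dP)(P/Q) = (-0.528)(43.00/28).

-0.811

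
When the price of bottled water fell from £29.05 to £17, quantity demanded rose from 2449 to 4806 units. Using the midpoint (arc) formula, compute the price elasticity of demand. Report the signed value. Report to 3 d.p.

-1.242

ΔQ = 4806 − 2449 = 2357; ΔP = 17 − 29.05 = -12.05.
Midpoints: P̄ = 23.02, Q̄ = 3627.5.
ε = (ΔQ/ΔP)(P̄/Q̄) = (2357/-12.05)(23.02/3627.5).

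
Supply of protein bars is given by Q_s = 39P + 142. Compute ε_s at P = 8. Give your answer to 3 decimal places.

0.687

At P = 8, Q_s = 454.
dQ_s/dP = 39.
ε_s = (dQ_s/dP)(P/Q_s) = (39)(8/454).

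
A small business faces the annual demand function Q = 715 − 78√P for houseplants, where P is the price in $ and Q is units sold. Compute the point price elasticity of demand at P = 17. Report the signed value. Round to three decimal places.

At P = 17, Q = 393.398.
dQ/dP = −78/(2√P) = -9.459.
ε = (dQ/dP)(P/Q) = (-9.459)(17/393.398).
|ε| < 1, so demand is inelastic at this price.

-0.409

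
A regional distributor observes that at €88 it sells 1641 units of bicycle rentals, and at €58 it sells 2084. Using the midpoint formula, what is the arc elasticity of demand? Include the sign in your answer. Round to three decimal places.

-0.579

ΔQ = 2084 − 1641 = 443; ΔP = 58 − 88 = -30.
Midpoints: P̄ = 73.00, Q̄ = 1862.5.
ε = (ΔQ/ΔP)(P̄/Q̄) = (443/-30)(73.00/1862.5).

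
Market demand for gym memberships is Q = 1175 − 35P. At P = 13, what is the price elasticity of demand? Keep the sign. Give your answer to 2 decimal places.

At P = 13, Q = 720.
dQ/dP = −35.
ε = (dQ/dP)(P/Q) = (-35)(13/720).

-0.63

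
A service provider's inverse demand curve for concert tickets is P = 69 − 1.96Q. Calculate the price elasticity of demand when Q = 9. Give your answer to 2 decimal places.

At Q = 9, P = 69 − 1.96(9) = 51.36.
dP/dQ = −1.96, so dQ/dP = 1/(−1.96) = -0.510.
ε = (dQ/dP)(P/Q) = (-0.510)(51.36/9).

-2.91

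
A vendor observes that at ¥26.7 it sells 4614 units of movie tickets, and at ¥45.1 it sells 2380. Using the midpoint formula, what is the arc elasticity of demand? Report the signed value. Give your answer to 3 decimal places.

-1.246

ΔQ = 2380 − 4614 = -2234; ΔP = 45.1 − 26.7 = 18.4.
Midpoints: P̄ = 35.90, Q̄ = 3497.0.
ε = (ΔQ/ΔP)(P̄/Q̄) = (-2234/18.4)(35.90/3497.0).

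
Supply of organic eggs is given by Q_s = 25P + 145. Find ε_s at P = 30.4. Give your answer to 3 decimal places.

At P = 30.4, Q_s = 905.
dQ_s/dP = 25.
ε_s = (dQ_s/dP)(P/Q_s) = (25)(30.4/905).

0.840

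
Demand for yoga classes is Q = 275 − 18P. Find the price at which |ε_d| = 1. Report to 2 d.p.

For linear demand Q = a − bP, ε = −bP/(a − bP). |ε| = 1 when bP = a − bP, i.e. P = a/(2b).
P = 275/(2·18) = 275/36 = 7.6389.

7.64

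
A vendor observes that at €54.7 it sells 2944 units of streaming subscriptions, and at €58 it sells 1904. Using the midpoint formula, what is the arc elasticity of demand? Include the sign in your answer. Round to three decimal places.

ΔQ = 1904 − 2944 = -1040; ΔP = 58 − 54.7 = 3.3.
Midpoints: P̄ = 56.35, Q̄ = 2424.0.
ε = (ΔQ/ΔP)(P̄/Q̄) = (-1040/3.3)(56.35/2424.0).

-7.326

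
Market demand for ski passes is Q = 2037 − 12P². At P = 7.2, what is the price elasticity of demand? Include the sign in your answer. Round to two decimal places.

At P = 7.2, Q = 1414.920.
dQ/dP = −24P = -172.800.
ε = (dQ/dP)(P/Q) = (-172.800)(7.2/1414.920).

-0.88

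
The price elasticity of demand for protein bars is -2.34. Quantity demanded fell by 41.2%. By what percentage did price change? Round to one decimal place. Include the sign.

%ΔP ≈ %ΔQ / ε = (-41.2%)/(-2.34) = 17.61%.

17.6%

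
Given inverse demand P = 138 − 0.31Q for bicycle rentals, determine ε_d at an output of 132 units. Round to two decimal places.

At Q = 132, P = 138 − 0.31(132) = 97.08.
dP/dQ = −0.31, so dQ/dP = 1/(−0.31) = -3.226.
ε = (dQ/dP)(P/Q) = (-3.226)(97.08/132).

-2.37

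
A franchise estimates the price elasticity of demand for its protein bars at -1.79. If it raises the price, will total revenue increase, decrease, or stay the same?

|ε| = 1.79 > 1, so demand is elastic. A price rise therefore reduces total revenue.

decrease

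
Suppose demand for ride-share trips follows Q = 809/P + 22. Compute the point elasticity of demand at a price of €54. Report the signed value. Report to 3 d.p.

At P = 54, Q = 36.981.
dQ/dP = −809/P² = -0.277.
ε = (dQ/dP)(P/Q) = (-0.277)(54/36.981).

-0.405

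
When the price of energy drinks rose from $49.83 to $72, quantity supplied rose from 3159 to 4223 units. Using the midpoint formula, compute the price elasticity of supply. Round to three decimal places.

ΔQ = 4223 − 3159 = 1064; ΔP = 72 − 49.83 = 22.17.
Midpoints: P̄ = 60.91, Q̄ = 3691.0.
ε_s = (ΔQ/ΔP)(P̄/Q̄) = (1064/22.17)(60.91/3691.0).

0.792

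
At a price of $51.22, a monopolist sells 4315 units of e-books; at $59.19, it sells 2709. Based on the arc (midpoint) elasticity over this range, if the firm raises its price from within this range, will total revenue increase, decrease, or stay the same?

decrease

Arc ε = (-1606/7.97)(55.20/3512.0) ≈ -3.167.
|ε| = 3.17 > 1, so demand is elastic. A price rise therefore reduces total revenue.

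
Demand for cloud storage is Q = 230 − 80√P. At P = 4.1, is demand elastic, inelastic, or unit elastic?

elastic

Q = 68.012, dQ/dP = -19.755.
ε = (dQ/dP)(P/Q) ≈ -1.191.
|ε| = 1.19 > 1.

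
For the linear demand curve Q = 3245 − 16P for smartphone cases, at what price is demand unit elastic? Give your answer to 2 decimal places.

For linear demand Q = a − bP, ε = −bP/(a − bP). |ε| = 1 when bP = a − bP, i.e. P = a/(2b).
P = 3245/(2·16) = 3245/32 = 101.4062.

101.41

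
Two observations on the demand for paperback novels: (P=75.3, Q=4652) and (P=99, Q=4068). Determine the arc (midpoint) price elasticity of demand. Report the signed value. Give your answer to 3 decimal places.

-0.493

ΔQ = 4068 − 4652 = -584; ΔP = 99 − 75.3 = 23.7.
Midpoints: P̄ = 87.15, Q̄ = 4360.0.
ε = (ΔQ/ΔP)(P̄/Q̄) = (-584/23.7)(87.15/4360.0).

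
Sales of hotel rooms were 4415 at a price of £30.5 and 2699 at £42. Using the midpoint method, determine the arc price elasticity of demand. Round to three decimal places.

ΔQ = 2699 − 4415 = -1716; ΔP = 42 − 30.5 = 11.5.
Midpoints: P̄ = 36.25, Q̄ = 3557.0.
ε = (ΔQ/ΔP)(P̄/Q̄) = (-1716/11.5)(36.25/3557.0).

-1.521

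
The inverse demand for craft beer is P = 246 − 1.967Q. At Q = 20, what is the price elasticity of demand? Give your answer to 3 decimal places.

At Q = 20, P = 246 − 1.967(20) = 206.66.
dP/dQ = −1.967, so dQ/dP = 1/(−1.967) = -0.508.
ε = (dQ/dP)(P/Q) = (-0.508)(206.66/20).

-5.253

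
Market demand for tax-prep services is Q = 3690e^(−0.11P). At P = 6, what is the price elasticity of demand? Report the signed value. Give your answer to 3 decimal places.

-0.660

At P = 6, Q = 1907.181.
dQ/dP = −0.11·3690e^(−0.11P) = −0.11Q = -209.790.
ε = (dQ/dP)(P/Q) = (-209.790)(6/1907.181).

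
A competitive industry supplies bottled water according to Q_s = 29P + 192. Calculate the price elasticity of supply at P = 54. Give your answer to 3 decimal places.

0.891

At P = 54, Q_s = 1758.
dQ_s/dP = 29.
ε_s = (dQ_s/dP)(P/Q_s) = (29)(54/1758).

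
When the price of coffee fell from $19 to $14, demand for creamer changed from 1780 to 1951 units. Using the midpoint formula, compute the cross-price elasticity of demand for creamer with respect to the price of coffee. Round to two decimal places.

-0.30

ΔQ_x = 1951 − 1780 = 171; ΔP_y = 14 − 19 = -5.
Midpoints: P̄_y = 16.50, Q̄_x = 1865.5.
ε_xy = (ΔQ_x/ΔP_y)(P̄_y/Q̄_x) = (171/-5)(16.50/1865.5).
ε_xy < 0, so the goods are complements.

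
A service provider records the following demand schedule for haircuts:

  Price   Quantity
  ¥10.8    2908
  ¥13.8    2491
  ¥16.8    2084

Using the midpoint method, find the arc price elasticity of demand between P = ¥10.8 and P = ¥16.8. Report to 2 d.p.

-0.76

At P = 10.8, Q = 2908; at P = 16.8, Q = 2084.
ΔQ = -824, ΔP = 6.0. Midpoints: P̄ = 13.80, Q̄ = 2496.0.
ε = (ΔQ/ΔP)(P̄/Q̄) = (-824/6.0)(13.80/2496.0).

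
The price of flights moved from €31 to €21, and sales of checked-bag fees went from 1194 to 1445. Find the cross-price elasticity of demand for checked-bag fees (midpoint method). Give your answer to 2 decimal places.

ΔQ_x = 1445 − 1194 = 251; ΔP_y = 21 − 31 = -10.
Midpoints: P̄_y = 26.00, Q̄_x = 1319.5.
ε_xy = (ΔQ_x/ΔP_y)(P̄_y/Q̄_x) = (251/-10)(26.00/1319.5).

-0.49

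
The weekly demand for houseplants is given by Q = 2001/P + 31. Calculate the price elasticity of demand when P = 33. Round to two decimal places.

At P = 33, Q = 91.636.
dQ/dP = −2001/P² = -1.837.
ε = (dQ/dP)(P/Q) = (-1.837)(33/91.636).
|ε| < 1, so demand is inelastic at this price.

-0.66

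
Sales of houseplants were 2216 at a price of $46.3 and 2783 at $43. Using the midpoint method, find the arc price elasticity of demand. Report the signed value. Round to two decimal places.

-3.07

ΔQ = 2783 − 2216 = 567; ΔP = 43 − 46.3 = -3.3.
Midpoints: P̄ = 44.65, Q̄ = 2499.5.
ε = (ΔQ/ΔP)(P̄/Q̄) = (567/-3.3)(44.65/2499.5).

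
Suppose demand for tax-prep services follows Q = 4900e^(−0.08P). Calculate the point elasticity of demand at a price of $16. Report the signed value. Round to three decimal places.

-1.280

At P = 16, Q = 1362.383.
dQ/dP = −0.08·4900e^(−0.08P) = −0.08Q = -108.991.
ε = (dQ/dP)(P/Q) = (-108.991)(16/1362.383).
|ε| > 1, so demand is elastic at this price.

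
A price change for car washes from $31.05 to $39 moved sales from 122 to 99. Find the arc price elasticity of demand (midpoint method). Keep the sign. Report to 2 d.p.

ΔQ = 99 − 122 = -23; ΔP = 39 − 31.05 = 7.95.
Midpoints: P̄ = 35.02, Q̄ = 110.5.
ε = (ΔQ/ΔP)(P̄/Q̄) = (-23/7.95)(35.02/110.5).

-0.92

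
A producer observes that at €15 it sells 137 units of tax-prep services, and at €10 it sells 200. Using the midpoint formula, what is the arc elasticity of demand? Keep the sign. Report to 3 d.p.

ΔQ = 200 − 137 = 63; ΔP = 10 − 15 = -5.
Midpoints: P̄ = 12.50, Q̄ = 168.5.
ε = (ΔQ/ΔP)(P̄/Q̄) = (63/-5)(12.50/168.5).

-0.935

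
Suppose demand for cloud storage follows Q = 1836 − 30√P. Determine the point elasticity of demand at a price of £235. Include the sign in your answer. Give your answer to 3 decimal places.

-0.167

At P = 235, Q = 1376.109.
dQ/dP = −30/(2√P) = -0.978.
ε = (dQ/dP)(P/Q) = (-0.978)(235/1376.109).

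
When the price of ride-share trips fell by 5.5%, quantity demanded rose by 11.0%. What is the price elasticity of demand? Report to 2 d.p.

ε = %ΔQ / %ΔP = (11.0)/(-5.5) = -2.000.

-2.00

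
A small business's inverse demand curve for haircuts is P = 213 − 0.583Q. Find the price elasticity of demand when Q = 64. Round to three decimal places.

-4.709

At Q = 64, P = 213 − 0.583(64) = 175.69.
dP/dQ = −0.583, so dQ/dP = 1/(−0.583) = -1.715.
ε = (dQ/dP)(P/Q) = (-1.715)(175.69/64).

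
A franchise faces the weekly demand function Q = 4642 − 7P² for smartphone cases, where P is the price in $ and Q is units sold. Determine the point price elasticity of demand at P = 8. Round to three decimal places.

-0.214

At P = 8, Q = 4194.
dQ/dP = −14P = -112.
ε = (dQ/dP)(P/Q) = (-112)(8/4194).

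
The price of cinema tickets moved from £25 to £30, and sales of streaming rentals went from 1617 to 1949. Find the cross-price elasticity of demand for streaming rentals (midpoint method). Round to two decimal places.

1.02

ΔQ_x = 1949 − 1617 = 332; ΔP_y = 30 − 25 = 5.
Midpoints: P̄_y = 27.50, Q̄_x = 1783.0.
ε_xy = (ΔQ_x/ΔP_y)(P̄_y/Q̄_x) = (332/5)(27.50/1783.0).
ε_xy > 0, so the goods are substitutes.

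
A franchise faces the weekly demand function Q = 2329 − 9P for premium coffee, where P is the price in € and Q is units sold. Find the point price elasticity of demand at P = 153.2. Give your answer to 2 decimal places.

At P = 153.2, Q = 950.200.
dQ/dP = −9.
ε = (dQ/dP)(P/Q) = (-9)(153.2/950.200).
|ε| > 1, so demand is elastic at this price.

-1.45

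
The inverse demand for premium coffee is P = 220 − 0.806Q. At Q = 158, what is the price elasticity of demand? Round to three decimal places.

At Q = 158, P = 220 − 0.806(158) = 92.65.
dP/dQ = −0.806, so dQ/dP = 1/(−0.806) = -1.241.
ε = (dQ/dP)(P/Q) = (-1.241)(92.65/158).

-0.728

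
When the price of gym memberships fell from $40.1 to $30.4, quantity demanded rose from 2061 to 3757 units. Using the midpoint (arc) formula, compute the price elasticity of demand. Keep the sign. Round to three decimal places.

ΔQ = 3757 − 2061 = 1696; ΔP = 30.4 − 40.1 = -9.7.
Midpoints: P̄ = 35.25, Q̄ = 2909.0.
ε = (ΔQ/ΔP)(P̄/Q̄) = (1696/-9.7)(35.25/2909.0).

-2.119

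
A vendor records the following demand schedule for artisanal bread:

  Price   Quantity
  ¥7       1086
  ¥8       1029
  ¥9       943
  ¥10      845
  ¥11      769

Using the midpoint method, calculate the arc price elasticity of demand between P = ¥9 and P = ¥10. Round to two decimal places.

At P = 9, Q = 943; at P = 10, Q = 845.
ΔQ = -98, ΔP = 1. Midpoints: P̄ = 9.50, Q̄ = 894.0.
ε = (ΔQ/ΔP)(P̄/Q̄) = (-98/1)(9.50/894.0).

-1.04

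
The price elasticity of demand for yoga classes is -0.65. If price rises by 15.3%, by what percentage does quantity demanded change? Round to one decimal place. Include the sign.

-9.9%

%ΔQ ≈ ε × %ΔP = (-0.65)(15.3%) = -9.95%.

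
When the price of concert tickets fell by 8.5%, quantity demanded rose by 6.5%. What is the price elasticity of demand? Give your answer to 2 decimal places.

-0.76

ε = %ΔQ / %ΔP = (6.5)/(-8.5) = -0.765.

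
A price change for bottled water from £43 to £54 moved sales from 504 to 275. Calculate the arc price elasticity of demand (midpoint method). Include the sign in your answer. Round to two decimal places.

-2.59

ΔQ = 275 − 504 = -229; ΔP = 54 − 43 = 11.
Midpoints: P̄ = 48.50, Q̄ = 389.5.
ε = (ΔQ/ΔP)(P̄/Q̄) = (-229/11)(48.50/389.5).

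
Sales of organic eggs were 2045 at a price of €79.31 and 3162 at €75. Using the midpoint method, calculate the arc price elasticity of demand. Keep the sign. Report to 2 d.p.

-7.68

ΔQ = 3162 − 2045 = 1117; ΔP = 75 − 79.31 = -4.31.
Midpoints: P̄ = 77.16, Q̄ = 2603.5.
ε = (ΔQ/ΔP)(P̄/Q̄) = (1117/-4.31)(77.16/2603.5).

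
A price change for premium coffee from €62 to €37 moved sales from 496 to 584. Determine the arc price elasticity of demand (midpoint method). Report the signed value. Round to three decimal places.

ΔQ = 584 − 496 = 88; ΔP = 37 − 62 = -25.
Midpoints: P̄ = 49.50, Q̄ = 540.0.
ε = (ΔQ/ΔP)(P̄/Q̄) = (88/-25)(49.50/540.0).

-0.323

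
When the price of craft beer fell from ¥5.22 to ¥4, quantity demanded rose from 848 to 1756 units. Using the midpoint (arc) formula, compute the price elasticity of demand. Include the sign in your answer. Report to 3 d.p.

-2.635

ΔQ = 1756 − 848 = 908; ΔP = 4 − 5.22 = -1.22.
Midpoints: P̄ = 4.61, Q̄ = 1302.0.
ε = (ΔQ/ΔP)(P̄/Q̄) = (908/-1.22)(4.61/1302.0).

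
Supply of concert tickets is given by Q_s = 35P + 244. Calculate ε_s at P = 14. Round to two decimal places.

At P = 14, Q_s = 734.
dQ_s/dP = 35.
ε_s = (dQ_s/dP)(P/Q_s) = (35)(14/734).

0.67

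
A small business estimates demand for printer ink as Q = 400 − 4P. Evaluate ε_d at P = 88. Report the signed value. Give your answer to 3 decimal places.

-7.333

At P = 88, Q = 48.
dQ/dP = −4.
ε = (dQ/dP)(P/Q) = (-4)(88/48).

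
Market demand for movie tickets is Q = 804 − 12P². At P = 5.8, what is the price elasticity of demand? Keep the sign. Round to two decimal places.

-2.02

At P = 5.8, Q = 400.320.
dQ/dP = −24P = -139.200.
ε = (dQ/dP)(P/Q) = (-139.200)(5.8/400.320).
|ε| > 1, so demand is elastic at this price.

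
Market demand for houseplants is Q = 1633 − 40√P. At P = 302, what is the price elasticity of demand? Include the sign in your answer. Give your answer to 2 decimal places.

-0.37

At P = 302, Q = 937.874.
dQ/dP = −40/(2√P) = -1.151.
ε = (dQ/dP)(P/Q) = (-1.151)(302/937.874).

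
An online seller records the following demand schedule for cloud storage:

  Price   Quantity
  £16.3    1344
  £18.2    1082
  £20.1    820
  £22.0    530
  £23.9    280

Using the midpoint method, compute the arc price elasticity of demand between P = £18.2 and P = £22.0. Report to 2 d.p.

At P = 18.2, Q = 1082; at P = 22.0, Q = 530.
ΔQ = -552, ΔP = 3.8. Midpoints: P̄ = 20.10, Q̄ = 806.0.
ε = (ΔQ/ΔP)(P̄/Q̄) = (-552/3.8)(20.10/806.0).

-3.62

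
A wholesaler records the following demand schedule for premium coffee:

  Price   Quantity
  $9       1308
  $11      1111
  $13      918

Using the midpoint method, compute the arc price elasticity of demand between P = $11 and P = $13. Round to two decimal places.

-1.14

At P = 11, Q = 1111; at P = 13, Q = 918.
ΔQ = -193, ΔP = 2. Midpoints: P̄ = 12.00, Q̄ = 1014.5.
ε = (ΔQ/ΔP)(P̄/Q̄) = (-193/2)(12.00/1014.5).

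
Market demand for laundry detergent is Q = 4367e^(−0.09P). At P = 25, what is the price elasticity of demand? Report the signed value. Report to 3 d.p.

At P = 25, Q = 460.278.
dQ/dP = −0.09·4367e^(−0.09P) = −0.09Q = -41.425.
ε = (dQ/dP)(P/Q) = (-41.425)(25/460.278).

-2.250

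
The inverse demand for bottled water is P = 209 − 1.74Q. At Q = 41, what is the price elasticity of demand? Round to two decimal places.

-1.93

At Q = 41, P = 209 − 1.74(41) = 137.66.
dP/dQ = −1.74, so dQ/dP = 1/(−1.74) = -0.575.
ε = (dQ/dP)(P/Q) = (-0.575)(137.66/41).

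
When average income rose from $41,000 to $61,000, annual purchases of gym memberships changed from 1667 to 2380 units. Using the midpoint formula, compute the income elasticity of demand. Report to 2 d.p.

ΔQ = 713, ΔI = 20000. Midpoints: Ī = 51,000, Q̄ = 2023.5.
ε_I = (ΔQ/ΔI)(Ī/Q̄) = (713/20000)(51000/2023.5).
ε_I > 0, so the good is normal.

0.90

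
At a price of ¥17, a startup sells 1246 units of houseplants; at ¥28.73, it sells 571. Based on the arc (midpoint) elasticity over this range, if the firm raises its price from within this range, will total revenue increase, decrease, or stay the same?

Arc ε = (-675/11.73)(22.87/908.5) ≈ -1.448.
|ε| = 1.45 > 1, so demand is elastic. A price rise therefore reduces total revenue.

decrease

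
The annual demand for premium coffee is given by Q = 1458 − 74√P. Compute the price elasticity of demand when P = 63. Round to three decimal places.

At P = 63, Q = 870.643.
dQ/dP = −74/(2√P) = -4.662.
ε = (dQ/dP)(P/Q) = (-4.662)(63/870.643).
|ε| < 1, so demand is inelastic at this price.

-0.337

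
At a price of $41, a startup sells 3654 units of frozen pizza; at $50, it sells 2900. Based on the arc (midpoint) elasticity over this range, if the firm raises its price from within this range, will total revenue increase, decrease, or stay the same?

decrease

Arc ε = (-754/9)(45.50/3277.0) ≈ -1.163.
|ε| = 1.16 > 1, so demand is elastic. A price rise therefore reduces total revenue.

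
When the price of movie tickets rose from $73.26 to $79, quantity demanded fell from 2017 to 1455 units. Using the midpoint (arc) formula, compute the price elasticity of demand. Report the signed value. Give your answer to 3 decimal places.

-4.294

ΔQ = 1455 − 2017 = -562; ΔP = 79 − 73.26 = 5.74.
Midpoints: P̄ = 76.13, Q̄ = 1736.0.
ε = (ΔQ/ΔP)(P̄/Q̄) = (-562/5.74)(76.13/1736.0).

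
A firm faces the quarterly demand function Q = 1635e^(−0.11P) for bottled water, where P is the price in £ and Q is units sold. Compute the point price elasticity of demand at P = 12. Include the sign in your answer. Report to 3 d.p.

-1.320

At P = 12, Q = 436.766.
dQ/dP = −0.11·1635e^(−0.11P) = −0.11Q = -48.044.
ε = (dQ/dP)(P/Q) = (-48.044)(12/436.766).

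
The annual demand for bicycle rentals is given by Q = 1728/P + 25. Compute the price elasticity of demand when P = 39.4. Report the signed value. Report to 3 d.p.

At P = 39.4, Q = 68.858.
dQ/dP = −1728/P² = -1.113.
ε = (dQ/dP)(P/Q) = (-1.113)(39.4/68.858).
|ε| < 1, so demand is inelastic at this price.

-0.637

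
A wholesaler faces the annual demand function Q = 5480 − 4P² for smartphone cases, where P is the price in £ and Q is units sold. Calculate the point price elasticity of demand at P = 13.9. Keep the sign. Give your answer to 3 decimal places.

At P = 13.9, Q = 4707.160.
dQ/dP = −8P = -111.200.
ε = (dQ/dP)(P/Q) = (-111.200)(13.9/4707.160).

-0.328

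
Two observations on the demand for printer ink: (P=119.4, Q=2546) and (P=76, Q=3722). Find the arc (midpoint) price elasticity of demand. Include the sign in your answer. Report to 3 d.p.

-0.845

ΔQ = 3722 − 2546 = 1176; ΔP = 76 − 119.4 = -43.4.
Midpoints: P̄ = 97.70, Q̄ = 3134.0.
ε = (ΔQ/ΔP)(P̄/Q̄) = (1176/-43.4)(97.70/3134.0).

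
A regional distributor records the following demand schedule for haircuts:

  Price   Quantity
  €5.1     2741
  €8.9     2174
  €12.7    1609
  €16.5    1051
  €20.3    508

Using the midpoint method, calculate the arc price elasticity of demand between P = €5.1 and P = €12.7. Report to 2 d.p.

At P = 5.1, Q = 2741; at P = 12.7, Q = 1609.
ΔQ = -1132, ΔP = 7.6. Midpoints: P̄ = 8.90, Q̄ = 2175.0.
ε = (ΔQ/ΔP)(P̄/Q̄) = (-1132/7.6)(8.90/2175.0).

-0.61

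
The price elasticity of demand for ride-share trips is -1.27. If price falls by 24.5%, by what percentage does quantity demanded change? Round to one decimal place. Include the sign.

%ΔQ ≈ ε × %ΔP = (-1.27)(-24.5%) = 31.12%.

31.1%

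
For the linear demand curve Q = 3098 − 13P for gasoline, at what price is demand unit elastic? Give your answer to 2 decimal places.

For linear demand Q = a − bP, ε = −bP/(a − bP). |ε| = 1 when bP = a − bP, i.e. P = a/(2b).
P = 3098/(2·13) = 3098/26 = 119.1538.

119.15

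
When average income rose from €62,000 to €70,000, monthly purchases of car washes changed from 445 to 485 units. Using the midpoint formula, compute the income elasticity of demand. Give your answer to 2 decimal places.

0.71

ΔQ = 40, ΔI = 8000. Midpoints: Ī = 66,000, Q̄ = 465.0.
ε_I = (ΔQ/ΔI)(Ī/Q̄) = (40/8000)(66000/465.0).
ε_I > 0, so the good is normal.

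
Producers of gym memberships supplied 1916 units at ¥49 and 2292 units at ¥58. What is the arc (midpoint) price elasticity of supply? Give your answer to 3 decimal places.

ΔQ = 2292 − 1916 = 376; ΔP = 58 − 49 = 9.
Midpoints: P̄ = 53.50, Q̄ = 2104.0.
ε_s = (ΔQ/ΔP)(P̄/Q̄) = (376/9)(53.50/2104.0).

1.062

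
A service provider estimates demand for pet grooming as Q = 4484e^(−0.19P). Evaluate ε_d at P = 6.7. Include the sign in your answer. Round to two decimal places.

At P = 6.7, Q = 1255.477.
dQ/dP = −0.19·4484e^(−0.19P) = −0.19Q = -238.541.
ε = (dQ/dP)(P/Q) = (-238.541)(6.7/1255.477).

-1.27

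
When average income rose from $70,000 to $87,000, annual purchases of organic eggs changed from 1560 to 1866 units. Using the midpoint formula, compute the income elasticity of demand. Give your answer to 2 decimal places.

0.82

ΔQ = 306, ΔI = 17000. Midpoints: Ī = 78,500, Q̄ = 1713.0.
ε_I = (ΔQ/ΔI)(Ī/Q̄) = (306/17000)(78500/1713.0).
ε_I > 0, so the good is normal.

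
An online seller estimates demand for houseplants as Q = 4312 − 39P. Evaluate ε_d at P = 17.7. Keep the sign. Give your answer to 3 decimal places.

At P = 17.7, Q = 3621.700.
dQ/dP = −39.
ε = (dQ/dP)(P/Q) = (-39)(17.7/3621.700).

-0.191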